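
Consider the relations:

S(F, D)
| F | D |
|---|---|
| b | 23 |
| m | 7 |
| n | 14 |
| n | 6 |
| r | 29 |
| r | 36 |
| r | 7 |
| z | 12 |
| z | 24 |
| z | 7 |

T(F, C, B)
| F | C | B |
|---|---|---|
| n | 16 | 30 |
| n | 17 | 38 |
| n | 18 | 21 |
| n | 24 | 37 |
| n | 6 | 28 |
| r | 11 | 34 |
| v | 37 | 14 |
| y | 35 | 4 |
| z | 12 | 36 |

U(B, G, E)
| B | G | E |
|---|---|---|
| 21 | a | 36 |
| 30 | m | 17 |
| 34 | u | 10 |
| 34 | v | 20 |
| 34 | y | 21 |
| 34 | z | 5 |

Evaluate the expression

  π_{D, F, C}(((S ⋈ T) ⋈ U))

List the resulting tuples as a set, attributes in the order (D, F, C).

Joining S and T on F yields {(n, 14, 16, 30), (n, 14, 17, 38), (n, 14, 18, 21), (n, 14, 24, 37), (n, 14, 6, 28), (n, 6, 16, 30), (n, 6, 17, 38), (n, 6, 18, 21), (n, 6, 24, 37), (n, 6, 6, 28), (r, 29, 11, 34), (r, 36, 11, 34), (r, 7, 11, 34), (z, 12, 12, 36), (z, 24, 12, 36), (z, 7, 12, 36)}.
Joining (S ⋈ T) and U on B yields {(n, 14, 16, 30, m, 17), (n, 14, 18, 21, a, 36), (n, 6, 16, 30, m, 17), (n, 6, 18, 21, a, 36), (r, 29, 11, 34, u, 10), (r, 29, 11, 34, v, 20), (r, 29, 11, 34, y, 21), (r, 29, 11, 34, z, 5), (r, 36, 11, 34, u, 10), (r, 36, 11, 34, v, 20), (r, 36, 11, 34, y, 21), (r, 36, 11, 34, z, 5), (r, 7, 11, 34, u, 10), (r, 7, 11, 34, v, 20), (r, 7, 11, 34, y, 21), (r, 7, 11, 34, z, 5)}.
Keep only column(s) D, F, C (9 duplicate(s) eliminated): {(14, n, 16), (14, n, 18), (29, r, 11), (36, r, 11), (6, n, 16), (6, n, 18), (7, r, 11)}

{(14, n, 16), (14, n, 18), (29, r, 11), (36, r, 11), (6, n, 16), (6, n, 18), (7, r, 11)}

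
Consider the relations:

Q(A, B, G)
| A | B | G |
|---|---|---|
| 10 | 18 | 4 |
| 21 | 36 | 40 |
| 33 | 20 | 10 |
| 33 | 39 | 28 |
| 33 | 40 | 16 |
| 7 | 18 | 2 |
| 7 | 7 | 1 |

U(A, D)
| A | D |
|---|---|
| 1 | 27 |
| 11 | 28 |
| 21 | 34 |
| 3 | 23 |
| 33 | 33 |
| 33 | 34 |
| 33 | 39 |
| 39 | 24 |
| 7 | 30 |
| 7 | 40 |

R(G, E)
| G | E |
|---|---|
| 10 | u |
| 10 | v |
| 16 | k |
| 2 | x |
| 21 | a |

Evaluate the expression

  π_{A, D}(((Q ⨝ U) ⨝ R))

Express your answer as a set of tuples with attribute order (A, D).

Natural join on A: {(21, 36, 40, 34), (33, 20, 10, 33), (33, 20, 10, 34), (33, 20, 10, 39), (33, 39, 28, 33), (33, 39, 28, 34), (33, 39, 28, 39), (33, 40, 16, 33), (33, 40, 16, 34), (33, 40, 16, 39), (7, 18, 2, 30), (7, 18, 2, 40), (7, 7, 1, 30), (7, 7, 1, 40)}
Natural join on G: {(33, 20, 10, 33, u), (33, 20, 10, 33, v), (33, 20, 10, 34, u), (33, 20, 10, 34, v), (33, 20, 10, 39, u), (33, 20, 10, 39, v), (33, 40, 16, 33, k), (33, 40, 16, 34, k), (33, 40, 16, 39, k), (7, 18, 2, 30, x), (7, 18, 2, 40, x)}
π_{A, D} gives {(33, 33), (33, 34), (33, 39), (7, 30), (7, 40)} (6 duplicate(s) eliminated).

{(33, 33), (33, 34), (33, 39), (7, 30), (7, 40)}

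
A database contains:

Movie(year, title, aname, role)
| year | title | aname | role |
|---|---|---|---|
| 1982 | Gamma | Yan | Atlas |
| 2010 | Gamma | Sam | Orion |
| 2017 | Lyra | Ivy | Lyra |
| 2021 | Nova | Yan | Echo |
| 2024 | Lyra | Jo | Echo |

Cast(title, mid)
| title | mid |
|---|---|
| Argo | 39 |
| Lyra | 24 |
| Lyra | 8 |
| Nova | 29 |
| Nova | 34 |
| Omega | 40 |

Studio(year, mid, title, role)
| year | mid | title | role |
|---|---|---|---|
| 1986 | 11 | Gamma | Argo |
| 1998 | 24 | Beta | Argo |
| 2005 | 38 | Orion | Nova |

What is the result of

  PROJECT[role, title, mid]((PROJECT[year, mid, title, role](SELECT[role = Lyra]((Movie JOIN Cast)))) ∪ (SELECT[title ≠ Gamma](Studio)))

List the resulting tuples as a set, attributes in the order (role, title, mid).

{(Argo, Beta, 24), (Lyra, Lyra, 24), (Lyra, Lyra, 8), (Nova, Orion, 38)}

Natural join on title: {(2017, Lyra, Ivy, Lyra, 24), (2017, Lyra, Ivy, Lyra, 8), (2021, Nova, Yan, Echo, 29), (2021, Nova, Yan, Echo, 34), (2024, Lyra, Jo, Echo, 24), (2024, Lyra, Jo, Echo, 8)}
Apply σ_{role = Lyra}; surviving tuples: {(2017, Lyra, Ivy, Lyra, 24), (2017, Lyra, Ivy, Lyra, 8)}
Keep only column(s) year, mid, title, role: {(2017, 24, Lyra, Lyra), (2017, 8, Lyra, Lyra)}
Apply σ_{title ≠ Gamma}; surviving tuples: {(1998, 24, Beta, Argo), (2005, 38, Orion, Nova)}
Set union of the two operands is {(1998, 24, Beta, Argo), (2005, 38, Orion, Nova), (2017, 24, Lyra, Lyra), (2017, 8, Lyra, Lyra)}.
Keep only column(s) role, title, mid: {(Argo, Beta, 24), (Lyra, Lyra, 24), (Lyra, Lyra, 8), (Nova, Orion, 38)}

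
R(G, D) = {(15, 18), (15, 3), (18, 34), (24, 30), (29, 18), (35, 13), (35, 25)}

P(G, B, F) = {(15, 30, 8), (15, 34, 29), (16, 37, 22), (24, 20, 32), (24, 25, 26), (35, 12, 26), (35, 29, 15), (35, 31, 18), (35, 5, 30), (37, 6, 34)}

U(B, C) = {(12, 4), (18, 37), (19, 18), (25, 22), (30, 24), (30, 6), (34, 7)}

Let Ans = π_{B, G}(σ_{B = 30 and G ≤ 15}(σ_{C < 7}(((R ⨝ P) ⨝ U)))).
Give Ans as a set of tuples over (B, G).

{(30, 15)}

Joining R and P on G yields {(15, 18, 30, 8), (15, 18, 34, 29), (15, 3, 30, 8), (15, 3, 34, 29), (24, 30, 20, 32), (24, 30, 25, 26), (35, 13, 12, 26), (35, 13, 29, 15), (35, 13, 31, 18), (35, 13, 5, 30), (35, 25, 12, 26), (35, 25, 29, 15), (35, 25, 31, 18), (35, 25, 5, 30)}.
Joining (R ⨝ P) and U on B yields {(15, 18, 30, 8, 24), (15, 18, 30, 8, 6), (15, 18, 34, 29, 7), (15, 3, 30, 8, 24), (15, 3, 30, 8, 6), (15, 3, 34, 29, 7), (24, 30, 25, 26, 22), (35, 13, 12, 26, 4), (35, 25, 12, 26, 4)}.
σ[C < 7]: keep tuples satisfying C < 7 → {(15, 18, 30, 8, 6), (15, 3, 30, 8, 6), (35, 13, 12, 26, 4), (35, 25, 12, 26, 4)}
σ[B = 30 and G ≤ 15]: keep tuples satisfying B = 30 and G ≤ 15 → {(15, 18, 30, 8, 6), (15, 3, 30, 8, 6)}
Keep only column(s) B, G (1 duplicate(s) eliminated): {(30, 15)}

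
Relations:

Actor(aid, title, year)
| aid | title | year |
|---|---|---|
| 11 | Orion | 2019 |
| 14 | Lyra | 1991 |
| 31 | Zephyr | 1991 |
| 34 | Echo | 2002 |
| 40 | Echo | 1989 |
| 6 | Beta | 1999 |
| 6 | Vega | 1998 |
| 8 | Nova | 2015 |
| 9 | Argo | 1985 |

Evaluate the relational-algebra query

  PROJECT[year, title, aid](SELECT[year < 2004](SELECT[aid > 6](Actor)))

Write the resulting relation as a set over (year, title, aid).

Selection aid > 6: {(11, Orion, 2019), (14, Lyra, 1991), (31, Zephyr, 1991), (34, Echo, 2002), (40, Echo, 1989), (8, Nova, 2015), (9, Argo, 1985)}
Selection year < 2004: {(14, Lyra, 1991), (31, Zephyr, 1991), (34, Echo, 2002), (40, Echo, 1989), (9, Argo, 1985)}
π_{year, title, aid} gives {(1985, Argo, 9), (1989, Echo, 40), (1991, Lyra, 14), (1991, Zephyr, 31), (2002, Echo, 34)}.

{(1985, Argo, 9), (1989, Echo, 40), (1991, Lyra, 14), (1991, Zephyr, 31), (2002, Echo, 34)}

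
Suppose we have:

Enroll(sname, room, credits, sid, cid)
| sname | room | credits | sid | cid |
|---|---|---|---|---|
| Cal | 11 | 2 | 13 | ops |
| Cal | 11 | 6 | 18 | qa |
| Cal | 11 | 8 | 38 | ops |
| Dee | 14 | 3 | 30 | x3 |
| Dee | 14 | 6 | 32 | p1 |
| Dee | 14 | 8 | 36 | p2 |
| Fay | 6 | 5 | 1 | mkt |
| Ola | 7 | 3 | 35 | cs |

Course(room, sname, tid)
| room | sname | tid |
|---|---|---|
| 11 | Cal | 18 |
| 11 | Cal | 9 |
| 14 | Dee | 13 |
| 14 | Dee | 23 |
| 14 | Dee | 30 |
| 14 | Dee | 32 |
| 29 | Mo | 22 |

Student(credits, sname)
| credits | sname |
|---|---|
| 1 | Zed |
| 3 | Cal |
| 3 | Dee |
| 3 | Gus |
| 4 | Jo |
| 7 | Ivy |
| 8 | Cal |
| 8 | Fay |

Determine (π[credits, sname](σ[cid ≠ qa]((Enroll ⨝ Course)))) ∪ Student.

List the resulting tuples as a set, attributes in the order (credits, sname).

{(1, Zed), (2, Cal), (3, Cal), (3, Dee), (3, Gus), (4, Jo), (6, Dee), (7, Ivy), (8, Cal), (8, Dee), (8, Fay)}

Natural join on sname, room: {(Cal, 11, 2, 13, ops, 18), (Cal, 11, 2, 13, ops, 9), (Cal, 11, 6, 18, qa, 18), (Cal, 11, 6, 18, qa, 9), (Cal, 11, 8, 38, ops, 18), (Cal, 11, 8, 38, ops, 9), (Dee, 14, 3, 30, x3, 13), (Dee, 14, 3, 30, x3, 23), (Dee, 14, 3, 30, x3, 30), (Dee, 14, 3, 30, x3, 32), (Dee, 14, 6, 32, p1, 13), (Dee, 14, 6, 32, p1, 23), (Dee, 14, 6, 32, p1, 30), (Dee, 14, 6, 32, p1, 32), (Dee, 14, 8, 36, p2, 13), (Dee, 14, 8, 36, p2, 23), (Dee, 14, 8, 36, p2, 30), (Dee, 14, 8, 36, p2, 32)}
Filtering on cid ≠ qa leaves {(Cal, 11, 2, 13, ops, 18), (Cal, 11, 2, 13, ops, 9), (Cal, 11, 8, 38, ops, 18), (Cal, 11, 8, 38, ops, 9), (Dee, 14, 3, 30, x3, 13), (Dee, 14, 3, 30, x3, 23), (Dee, 14, 3, 30, x3, 30), (Dee, 14, 3, 30, x3, 32), (Dee, 14, 6, 32, p1, 13), (Dee, 14, 6, 32, p1, 23), (Dee, 14, 6, 32, p1, 30), (Dee, 14, 6, 32, p1, 32), (Dee, 14, 8, 36, p2, 13), (Dee, 14, 8, 36, p2, 23), (Dee, 14, 8, 36, p2, 30), (Dee, 14, 8, 36, p2, 32)}.
Projecting to credits, sname (11 duplicate(s) eliminated): {(2, Cal), (3, Dee), (6, Dee), (8, Cal), (8, Dee)}
Union: {(2, Cal), (3, Dee), (6, Dee), (8, Cal), (8, Dee)} with {(1, Zed), (3, Cal), (3, Dee), (3, Gus), (4, Jo), (7, Ivy), (8, Cal), (8, Fay)} → {(1, Zed), (2, Cal), (3, Cal), (3, Dee), (3, Gus), (4, Jo), (6, Dee), (7, Ivy), (8, Cal), (8, Dee), (8, Fay)}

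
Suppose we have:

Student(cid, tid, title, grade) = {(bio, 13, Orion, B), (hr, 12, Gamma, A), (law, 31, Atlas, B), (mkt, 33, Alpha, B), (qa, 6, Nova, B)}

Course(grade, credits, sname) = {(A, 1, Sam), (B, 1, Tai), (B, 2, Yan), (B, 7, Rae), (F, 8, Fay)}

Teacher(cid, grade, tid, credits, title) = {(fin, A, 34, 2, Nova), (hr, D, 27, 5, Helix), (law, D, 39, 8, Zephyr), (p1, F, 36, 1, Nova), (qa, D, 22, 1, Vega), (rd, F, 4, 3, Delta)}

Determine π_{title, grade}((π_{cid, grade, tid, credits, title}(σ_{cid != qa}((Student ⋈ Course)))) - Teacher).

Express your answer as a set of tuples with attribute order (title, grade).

Joining Student and Course on grade yields {(bio, 13, Orion, B, 1, Tai), (bio, 13, Orion, B, 2, Yan), (bio, 13, Orion, B, 7, Rae), (hr, 12, Gamma, A, 1, Sam), (law, 31, Atlas, B, 1, Tai), (law, 31, Atlas, B, 2, Yan), (law, 31, Atlas, B, 7, Rae), (mkt, 33, Alpha, B, 1, Tai), (mkt, 33, Alpha, B, 2, Yan), (mkt, 33, Alpha, B, 7, Rae), (qa, 6, Nova, B, 1, Tai), (qa, 6, Nova, B, 2, Yan), (qa, 6, Nova, B, 7, Rae)}.
σ[cid != qa]: keep tuples satisfying cid != qa → {(bio, 13, Orion, B, 1, Tai), (bio, 13, Orion, B, 2, Yan), (bio, 13, Orion, B, 7, Rae), (hr, 12, Gamma, A, 1, Sam), (law, 31, Atlas, B, 1, Tai), (law, 31, Atlas, B, 2, Yan), (law, 31, Atlas, B, 7, Rae), (mkt, 33, Alpha, B, 1, Tai), (mkt, 33, Alpha, B, 2, Yan), (mkt, 33, Alpha, B, 7, Rae)}
Projecting to cid, grade, tid, credits, title: {(bio, B, 13, 1, Orion), (bio, B, 13, 2, Orion), (bio, B, 13, 7, Orion), (hr, A, 12, 1, Gamma), (law, B, 31, 1, Atlas), (law, B, 31, 2, Atlas), (law, B, 31, 7, Atlas), (mkt, B, 33, 1, Alpha), (mkt, B, 33, 2, Alpha), (mkt, B, 33, 7, Alpha)}
Taking the difference: {(bio, B, 13, 1, Orion), (bio, B, 13, 2, Orion), (bio, B, 13, 7, Orion), (hr, A, 12, 1, Gamma), (law, B, 31, 1, Atlas), (law, B, 31, 2, Atlas), (law, B, 31, 7, Atlas), (mkt, B, 33, 1, Alpha), (mkt, B, 33, 2, Alpha), (mkt, B, 33, 7, Alpha)}
Projecting to title, grade (6 duplicate(s) eliminated): {(Alpha, B), (Atlas, B), (Gamma, A), (Orion, B)}

{(Alpha, B), (Atlas, B), (Gamma, A), (Orion, B)}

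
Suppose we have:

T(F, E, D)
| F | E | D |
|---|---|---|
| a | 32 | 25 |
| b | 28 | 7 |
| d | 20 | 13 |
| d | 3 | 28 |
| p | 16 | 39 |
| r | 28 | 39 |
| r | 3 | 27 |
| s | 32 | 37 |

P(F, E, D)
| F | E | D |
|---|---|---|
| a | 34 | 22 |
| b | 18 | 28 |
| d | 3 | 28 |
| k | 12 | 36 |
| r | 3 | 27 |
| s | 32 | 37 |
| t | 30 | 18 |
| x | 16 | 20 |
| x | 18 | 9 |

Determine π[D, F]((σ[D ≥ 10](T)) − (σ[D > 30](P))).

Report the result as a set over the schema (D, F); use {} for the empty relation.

{(13, d), (25, a), (27, r), (28, d), (39, p), (39, r)}

σ[D ≥ 10]: keep tuples satisfying D ≥ 10 → {(a, 32, 25), (d, 20, 13), (d, 3, 28), (p, 16, 39), (r, 28, 39), (r, 3, 27), (s, 32, 37)}
σ[D > 30]: keep tuples satisfying D > 30 → {(k, 12, 36), (s, 32, 37)}
Taking the difference: {(a, 32, 25), (d, 20, 13), (d, 3, 28), (p, 16, 39), (r, 28, 39), (r, 3, 27)}
Projecting to D, F: {(13, d), (25, a), (27, r), (28, d), (39, p), (39, r)}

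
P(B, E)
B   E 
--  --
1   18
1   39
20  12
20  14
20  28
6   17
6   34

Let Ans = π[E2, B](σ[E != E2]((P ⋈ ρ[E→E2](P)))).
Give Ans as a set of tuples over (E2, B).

ρ[E→E2]: schema becomes (B, E2); tuples unchanged.
Natural join on B: {(1, 18, 18), (1, 18, 39), (1, 39, 18), (1, 39, 39), (20, 12, 12), (20, 12, 14), (20, 12, 28), (20, 14, 12), (20, 14, 14), (20, 14, 28), (20, 28, 12), (20, 28, 14), (20, 28, 28), (6, 17, 17), (6, 17, 34), (6, 34, 17), (6, 34, 34)}
Selection E != E2: {(1, 18, 39), (1, 39, 18), (20, 12, 14), (20, 12, 28), (20, 14, 12), (20, 14, 28), (20, 28, 12), (20, 28, 14), (6, 17, 34), (6, 34, 17)}
Keep only column(s) E2, B (3 duplicate(s) eliminated): {(12, 20), (14, 20), (17, 6), (18, 1), (28, 20), (34, 6), (39, 1)}

{(12, 20), (14, 20), (17, 6), (18, 1), (28, 20), (34, 6), (39, 1)}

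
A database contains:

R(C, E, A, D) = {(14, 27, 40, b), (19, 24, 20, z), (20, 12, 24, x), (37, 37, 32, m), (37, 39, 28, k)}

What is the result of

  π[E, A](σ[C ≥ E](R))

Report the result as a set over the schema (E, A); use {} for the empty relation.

Selection C ≥ E: {(20, 12, 24, x), (37, 37, 32, m)}
π_{E, A} gives {(12, 24), (37, 32)}.

{(12, 24), (37, 32)}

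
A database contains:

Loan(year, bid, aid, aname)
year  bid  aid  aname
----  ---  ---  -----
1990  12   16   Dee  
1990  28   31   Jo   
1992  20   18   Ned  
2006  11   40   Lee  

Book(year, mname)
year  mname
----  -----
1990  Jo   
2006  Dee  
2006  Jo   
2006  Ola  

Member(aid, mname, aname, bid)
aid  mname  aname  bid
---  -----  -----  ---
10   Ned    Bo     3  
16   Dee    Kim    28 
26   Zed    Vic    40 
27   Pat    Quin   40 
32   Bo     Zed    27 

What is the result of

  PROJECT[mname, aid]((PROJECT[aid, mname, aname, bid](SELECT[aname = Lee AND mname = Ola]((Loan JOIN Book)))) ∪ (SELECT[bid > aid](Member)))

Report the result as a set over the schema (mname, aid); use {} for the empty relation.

Joining Loan and Book on year yields {(1990, 12, 16, Dee, Jo), (1990, 28, 31, Jo, Jo), (2006, 11, 40, Lee, Dee), (2006, 11, 40, Lee, Jo), (2006, 11, 40, Lee, Ola)}.
Apply σ_{aname = Lee AND mname = Ola}; surviving tuples: {(2006, 11, 40, Lee, Ola)}
π[aid, mname, aname, bid]: project onto (aid, mname, aname, bid) → {(40, Ola, Lee, 11)}
Apply σ_{bid > aid}; surviving tuples: {(16, Dee, Kim, 28), (26, Zed, Vic, 40), (27, Pat, Quin, 40)}
Set union of the two operands is {(16, Dee, Kim, 28), (26, Zed, Vic, 40), (27, Pat, Quin, 40), (40, Ola, Lee, 11)}.
π[mname, aid]: project onto (mname, aid) → {(Dee, 16), (Ola, 40), (Pat, 27), (Zed, 26)}

{(Dee, 16), (Ola, 40), (Pat, 27), (Zed, 26)}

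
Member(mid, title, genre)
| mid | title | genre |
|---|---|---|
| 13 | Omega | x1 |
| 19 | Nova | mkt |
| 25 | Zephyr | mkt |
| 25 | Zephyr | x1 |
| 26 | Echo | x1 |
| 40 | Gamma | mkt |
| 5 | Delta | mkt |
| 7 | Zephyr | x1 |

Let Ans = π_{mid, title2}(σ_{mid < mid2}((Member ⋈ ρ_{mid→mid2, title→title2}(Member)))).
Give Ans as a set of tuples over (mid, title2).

{(13, Echo), (13, Zephyr), (19, Gamma), (19, Zephyr), (25, Echo), (25, Gamma), (5, Gamma), (5, Nova), (5, Zephyr), (7, Echo), (7, Omega), (7, Zephyr)}

ρ[mid→mid2, title→title2]: schema becomes (mid2, title2, genre); tuples unchanged.
Joining Member and ρ_{mid→mid2, title→title2}(Member) on genre yields {(13, Omega, x1, 13, Omega), (13, Omega, x1, 25, Zephyr), (13, Omega, x1, 26, Echo), (13, Omega, x1, 7, Zephyr), (19, Nova, mkt, 19, Nova), (19, Nova, mkt, 25, Zephyr), (19, Nova, mkt, 40, Gamma), (19, Nova, mkt, 5, Delta), (25, Zephyr, mkt, 19, Nova), (25, Zephyr, mkt, 25, Zephyr), (25, Zephyr, mkt, 40, Gamma), (25, Zephyr, mkt, 5, Delta), (25, Zephyr, x1, 13, Omega), (25, Zephyr, x1, 25, Zephyr), (25, Zephyr, x1, 26, Echo), (25, Zephyr, x1, 7, Zephyr), (26, Echo, x1, 13, Omega), (26, Echo, x1, 25, Zephyr), (26, Echo, x1, 26, Echo), (26, Echo, x1, 7, Zephyr), (40, Gamma, mkt, 19, Nova), (40, Gamma, mkt, 25, Zephyr), (40, Gamma, mkt, 40, Gamma), (40, Gamma, mkt, 5, Delta), (5, Delta, mkt, 19, Nova), (5, Delta, mkt, 25, Zephyr), (5, Delta, mkt, 40, Gamma), (5, Delta, mkt, 5, Delta), (7, Zephyr, x1, 13, Omega), (7, Zephyr, x1, 25, Zephyr), (7, Zephyr, x1, 26, Echo), (7, Zephyr, x1, 7, Zephyr)}.
Filtering on mid < mid2 leaves {(13, Omega, x1, 25, Zephyr), (13, Omega, x1, 26, Echo), (19, Nova, mkt, 25, Zephyr), (19, Nova, mkt, 40, Gamma), (25, Zephyr, mkt, 40, Gamma), (25, Zephyr, x1, 26, Echo), (5, Delta, mkt, 19, Nova), (5, Delta, mkt, 25, Zephyr), (5, Delta, mkt, 40, Gamma), (7, Zephyr, x1, 13, Omega), (7, Zephyr, x1, 25, Zephyr), (7, Zephyr, x1, 26, Echo)}.
π[mid, title2]: project onto (mid, title2) → {(13, Echo), (13, Zephyr), (19, Gamma), (19, Zephyr), (25, Echo), (25, Gamma), (5, Gamma), (5, Nova), (5, Zephyr), (7, Echo), (7, Omega), (7, Zephyr)}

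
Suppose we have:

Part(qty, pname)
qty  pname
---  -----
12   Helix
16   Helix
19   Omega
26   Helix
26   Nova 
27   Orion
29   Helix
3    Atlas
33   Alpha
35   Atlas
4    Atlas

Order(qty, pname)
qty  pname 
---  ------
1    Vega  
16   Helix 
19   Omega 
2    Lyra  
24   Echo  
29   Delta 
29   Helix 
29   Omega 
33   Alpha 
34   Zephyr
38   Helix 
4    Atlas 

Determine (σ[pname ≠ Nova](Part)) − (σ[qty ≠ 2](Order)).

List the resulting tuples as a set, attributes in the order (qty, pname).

σ[pname ≠ Nova]: keep tuples satisfying pname ≠ Nova → {(12, Helix), (16, Helix), (19, Omega), (26, Helix), (27, Orion), (29, Helix), (3, Atlas), (33, Alpha), (35, Atlas), (4, Atlas)}
σ[qty ≠ 2]: keep tuples satisfying qty ≠ 2 → {(1, Vega), (16, Helix), (19, Omega), (24, Echo), (29, Delta), (29, Helix), (29, Omega), (33, Alpha), (34, Zephyr), (38, Helix), (4, Atlas)}
Difference: {(12, Helix), (16, Helix), (19, Omega), (26, Helix), (27, Orion), (29, Helix), (3, Atlas), (33, Alpha), (35, Atlas), (4, Atlas)} with {(1, Vega), (16, Helix), (19, Omega), (24, Echo), (29, Delta), (29, Helix), (29, Omega), (33, Alpha), (34, Zephyr), (38, Helix), (4, Atlas)} → {(12, Helix), (26, Helix), (27, Orion), (3, Atlas), (35, Atlas)}

{(12, Helix), (26, Helix), (27, Orion), (3, Atlas), (35, Atlas)}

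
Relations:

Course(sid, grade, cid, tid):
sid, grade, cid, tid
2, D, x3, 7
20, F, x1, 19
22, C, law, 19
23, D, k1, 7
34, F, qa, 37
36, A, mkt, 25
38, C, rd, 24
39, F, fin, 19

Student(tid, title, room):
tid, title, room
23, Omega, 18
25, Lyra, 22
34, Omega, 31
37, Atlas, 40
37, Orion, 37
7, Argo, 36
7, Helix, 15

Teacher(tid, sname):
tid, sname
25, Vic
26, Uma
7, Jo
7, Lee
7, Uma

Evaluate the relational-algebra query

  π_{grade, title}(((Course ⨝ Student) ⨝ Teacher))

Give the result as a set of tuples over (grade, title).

Course ⋈ Student (natural join on tid): {(2, D, x3, 7, Argo, 36), (2, D, x3, 7, Helix, 15), (23, D, k1, 7, Argo, 36), (23, D, k1, 7, Helix, 15), (34, F, qa, 37, Atlas, 40), (34, F, qa, 37, Orion, 37), (36, A, mkt, 25, Lyra, 22)}
(Course ⨝ Student) ⋈ Teacher (natural join on tid): {(2, D, x3, 7, Argo, 36, Jo), (2, D, x3, 7, Argo, 36, Lee), (2, D, x3, 7, Argo, 36, Uma), (2, D, x3, 7, Helix, 15, Jo), (2, D, x3, 7, Helix, 15, Lee), (2, D, x3, 7, Helix, 15, Uma), (23, D, k1, 7, Argo, 36, Jo), (23, D, k1, 7, Argo, 36, Lee), (23, D, k1, 7, Argo, 36, Uma), (23, D, k1, 7, Helix, 15, Jo), (23, D, k1, 7, Helix, 15, Lee), (23, D, k1, 7, Helix, 15, Uma), (36, A, mkt, 25, Lyra, 22, Vic)}
π[grade, title]: project onto (grade, title) (10 duplicate(s) eliminated) → {(A, Lyra), (D, Argo), (D, Helix)}

{(A, Lyra), (D, Argo), (D, Helix)}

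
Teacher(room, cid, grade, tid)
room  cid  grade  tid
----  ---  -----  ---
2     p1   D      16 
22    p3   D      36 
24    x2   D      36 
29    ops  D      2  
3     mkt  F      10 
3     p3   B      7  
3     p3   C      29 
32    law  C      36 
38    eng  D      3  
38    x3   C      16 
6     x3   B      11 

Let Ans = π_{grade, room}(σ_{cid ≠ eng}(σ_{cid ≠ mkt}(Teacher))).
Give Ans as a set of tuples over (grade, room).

Filtering on cid ≠ mkt leaves {(2, p1, D, 16), (22, p3, D, 36), (24, x2, D, 36), (29, ops, D, 2), (3, p3, B, 7), (3, p3, C, 29), (32, law, C, 36), (38, eng, D, 3), (38, x3, C, 16), (6, x3, B, 11)}.
Filtering on cid ≠ eng leaves {(2, p1, D, 16), (22, p3, D, 36), (24, x2, D, 36), (29, ops, D, 2), (3, p3, B, 7), (3, p3, C, 29), (32, law, C, 36), (38, x3, C, 16), (6, x3, B, 11)}.
π_{grade, room} gives {(B, 3), (B, 6), (C, 3), (C, 32), (C, 38), (D, 2), (D, 22), (D, 24), (D, 29)}.

{(B, 3), (B, 6), (C, 3), (C, 32), (C, 38), (D, 2), (D, 22), (D, 24), (D, 29)}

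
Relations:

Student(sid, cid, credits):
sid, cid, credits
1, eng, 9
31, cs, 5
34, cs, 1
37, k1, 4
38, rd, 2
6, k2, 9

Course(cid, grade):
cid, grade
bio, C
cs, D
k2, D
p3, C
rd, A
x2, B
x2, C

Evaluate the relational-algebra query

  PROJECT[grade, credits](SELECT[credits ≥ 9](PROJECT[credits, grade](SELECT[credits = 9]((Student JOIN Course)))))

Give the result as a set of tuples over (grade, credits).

Joining Student and Course on cid yields {(31, cs, 5, D), (34, cs, 1, D), (38, rd, 2, A), (6, k2, 9, D)}.
Filtering on credits = 9 leaves {(6, k2, 9, D)}.
π_{credits, grade} gives {(9, D)}.
Filtering on credits ≥ 9 leaves {(9, D)}.
π_{grade, credits} gives {(D, 9)}.

{(D, 9)}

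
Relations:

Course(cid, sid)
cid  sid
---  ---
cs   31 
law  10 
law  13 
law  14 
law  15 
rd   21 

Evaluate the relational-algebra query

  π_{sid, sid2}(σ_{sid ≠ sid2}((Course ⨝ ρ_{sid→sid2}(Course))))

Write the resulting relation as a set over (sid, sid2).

{(10, 13), (10, 14), (10, 15), (13, 10), (13, 14), (13, 15), (14, 10), (14, 13), (14, 15), (15, 10), (15, 13), (15, 14)}

ρ[sid→sid2]: schema becomes (cid, sid2); tuples unchanged.
Joining Course and ρ_{sid→sid2}(Course) on cid yields {(cs, 31, 31), (law, 10, 10), (law, 10, 13), (law, 10, 14), (law, 10, 15), (law, 13, 10), (law, 13, 13), (law, 13, 14), (law, 13, 15), (law, 14, 10), (law, 14, 13), (law, 14, 14), (law, 14, 15), (law, 15, 10), (law, 15, 13), (law, 15, 14), (law, 15, 15), (rd, 21, 21)}.
Selection sid ≠ sid2: {(law, 10, 13), (law, 10, 14), (law, 10, 15), (law, 13, 10), (law, 13, 14), (law, 13, 15), (law, 14, 10), (law, 14, 13), (law, 14, 15), (law, 15, 10), (law, 15, 13), (law, 15, 14)}
Keep only column(s) sid, sid2: {(10, 13), (10, 14), (10, 15), (13, 10), (13, 14), (13, 15), (14, 10), (14, 13), (14, 15), (15, 10), (15, 13), (15, 14)}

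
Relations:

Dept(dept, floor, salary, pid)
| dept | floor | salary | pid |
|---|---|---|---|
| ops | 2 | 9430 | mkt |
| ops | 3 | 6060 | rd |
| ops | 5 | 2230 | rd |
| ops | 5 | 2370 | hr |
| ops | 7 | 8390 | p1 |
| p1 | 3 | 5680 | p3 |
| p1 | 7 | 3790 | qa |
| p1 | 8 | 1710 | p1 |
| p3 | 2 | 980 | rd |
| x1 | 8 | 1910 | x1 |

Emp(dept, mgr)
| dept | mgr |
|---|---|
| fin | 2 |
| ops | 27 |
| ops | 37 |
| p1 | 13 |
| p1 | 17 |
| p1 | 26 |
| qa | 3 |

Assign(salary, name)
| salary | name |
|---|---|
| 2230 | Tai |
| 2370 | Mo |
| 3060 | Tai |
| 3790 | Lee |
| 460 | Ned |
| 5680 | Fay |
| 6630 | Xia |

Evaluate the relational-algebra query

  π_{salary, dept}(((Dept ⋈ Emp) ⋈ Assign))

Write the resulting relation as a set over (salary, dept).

{(2230, ops), (2370, ops), (3790, p1), (5680, p1)}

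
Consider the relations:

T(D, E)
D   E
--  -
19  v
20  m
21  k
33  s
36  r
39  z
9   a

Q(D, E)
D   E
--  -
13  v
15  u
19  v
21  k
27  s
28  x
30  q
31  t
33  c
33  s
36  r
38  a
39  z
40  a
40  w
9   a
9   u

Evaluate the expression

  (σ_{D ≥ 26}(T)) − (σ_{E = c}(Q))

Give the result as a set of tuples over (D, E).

σ[D ≥ 26]: keep tuples satisfying D ≥ 26 → {(33, s), (36, r), (39, z)}
σ[E = c]: keep tuples satisfying E = c → {(33, c)}
Taking the difference: {(33, s), (36, r), (39, z)}

{(33, s), (36, r), (39, z)}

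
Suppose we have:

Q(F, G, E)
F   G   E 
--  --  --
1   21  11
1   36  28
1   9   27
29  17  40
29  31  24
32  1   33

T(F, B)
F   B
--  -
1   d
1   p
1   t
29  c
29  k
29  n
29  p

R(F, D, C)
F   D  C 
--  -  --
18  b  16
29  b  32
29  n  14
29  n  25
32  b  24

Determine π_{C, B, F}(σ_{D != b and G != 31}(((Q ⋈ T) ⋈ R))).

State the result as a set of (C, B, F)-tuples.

{(14, c, 29), (14, k, 29), (14, n, 29), (14, p, 29), (25, c, 29), (25, k, 29), (25, n, 29), (25, p, 29)}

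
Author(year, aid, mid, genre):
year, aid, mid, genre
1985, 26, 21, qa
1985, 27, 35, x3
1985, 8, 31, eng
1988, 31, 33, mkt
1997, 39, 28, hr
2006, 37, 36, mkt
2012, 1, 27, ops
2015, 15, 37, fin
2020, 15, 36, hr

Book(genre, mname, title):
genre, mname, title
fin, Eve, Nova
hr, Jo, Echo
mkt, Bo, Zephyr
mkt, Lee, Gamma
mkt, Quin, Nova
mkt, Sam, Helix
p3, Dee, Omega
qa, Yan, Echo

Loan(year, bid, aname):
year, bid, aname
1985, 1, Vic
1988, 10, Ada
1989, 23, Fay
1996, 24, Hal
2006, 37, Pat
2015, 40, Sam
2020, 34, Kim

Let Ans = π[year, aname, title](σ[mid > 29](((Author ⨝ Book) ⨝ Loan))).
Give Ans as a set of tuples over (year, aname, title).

Natural join on genre: {(1985, 26, 21, qa, Yan, Echo), (1988, 31, 33, mkt, Bo, Zephyr), (1988, 31, 33, mkt, Lee, Gamma), (1988, 31, 33, mkt, Quin, Nova), (1988, 31, 33, mkt, Sam, Helix), (1997, 39, 28, hr, Jo, Echo), (2006, 37, 36, mkt, Bo, Zephyr), (2006, 37, 36, mkt, Lee, Gamma), (2006, 37, 36, mkt, Quin, Nova), (2006, 37, 36, mkt, Sam, Helix), (2015, 15, 37, fin, Eve, Nova), (2020, 15, 36, hr, Jo, Echo)}
Natural join on year: {(1985, 26, 21, qa, Yan, Echo, 1, Vic), (1988, 31, 33, mkt, Bo, Zephyr, 10, Ada), (1988, 31, 33, mkt, Lee, Gamma, 10, Ada), (1988, 31, 33, mkt, Quin, Nova, 10, Ada), (1988, 31, 33, mkt, Sam, Helix, 10, Ada), (2006, 37, 36, mkt, Bo, Zephyr, 37, Pat), (2006, 37, 36, mkt, Lee, Gamma, 37, Pat), (2006, 37, 36, mkt, Quin, Nova, 37, Pat), (2006, 37, 36, mkt, Sam, Helix, 37, Pat), (2015, 15, 37, fin, Eve, Nova, 40, Sam), (2020, 15, 36, hr, Jo, Echo, 34, Kim)}
Apply σ_{mid > 29}; surviving tuples: {(1988, 31, 33, mkt, Bo, Zephyr, 10, Ada), (1988, 31, 33, mkt, Lee, Gamma, 10, Ada), (1988, 31, 33, mkt, Quin, Nova, 10, Ada), (1988, 31, 33, mkt, Sam, Helix, 10, Ada), (2006, 37, 36, mkt, Bo, Zephyr, 37, Pat), (2006, 37, 36, mkt, Lee, Gamma, 37, Pat), (2006, 37, 36, mkt, Quin, Nova, 37, Pat), (2006, 37, 36, mkt, Sam, Helix, 37, Pat), (2015, 15, 37, fin, Eve, Nova, 40, Sam), (2020, 15, 36, hr, Jo, Echo, 34, Kim)}
π[year, aname, title]: project onto (year, aname, title) → {(1988, Ada, Gamma), (1988, Ada, Helix), (1988, Ada, Nova), (1988, Ada, Zephyr), (2006, Pat, Gamma), (2006, Pat, Helix), (2006, Pat, Nova), (2006, Pat, Zephyr), (2015, Sam, Nova), (2020, Kim, Echo)}

{(1988, Ada, Gamma), (1988, Ada, Helix), (1988, Ada, Nova), (1988, Ada, Zephyr), (2006, Pat, Gamma), (2006, Pat, Helix), (2006, Pat, Nova), (2006, Pat, Zephyr), (2015, Sam, Nova), (2020, Kim, Echo)}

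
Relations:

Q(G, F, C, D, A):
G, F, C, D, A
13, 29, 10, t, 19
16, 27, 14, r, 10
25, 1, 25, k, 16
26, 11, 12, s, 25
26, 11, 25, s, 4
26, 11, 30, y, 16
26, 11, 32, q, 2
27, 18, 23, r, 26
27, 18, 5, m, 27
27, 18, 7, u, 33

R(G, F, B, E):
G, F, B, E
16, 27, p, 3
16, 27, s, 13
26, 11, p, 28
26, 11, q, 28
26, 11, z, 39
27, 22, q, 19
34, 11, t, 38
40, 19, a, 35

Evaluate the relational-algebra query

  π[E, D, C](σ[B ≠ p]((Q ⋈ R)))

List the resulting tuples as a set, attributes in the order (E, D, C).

{(13, r, 14), (28, q, 32), (28, s, 12), (28, s, 25), (28, y, 30), (39, q, 32), (39, s, 12), (39, s, 25), (39, y, 30)}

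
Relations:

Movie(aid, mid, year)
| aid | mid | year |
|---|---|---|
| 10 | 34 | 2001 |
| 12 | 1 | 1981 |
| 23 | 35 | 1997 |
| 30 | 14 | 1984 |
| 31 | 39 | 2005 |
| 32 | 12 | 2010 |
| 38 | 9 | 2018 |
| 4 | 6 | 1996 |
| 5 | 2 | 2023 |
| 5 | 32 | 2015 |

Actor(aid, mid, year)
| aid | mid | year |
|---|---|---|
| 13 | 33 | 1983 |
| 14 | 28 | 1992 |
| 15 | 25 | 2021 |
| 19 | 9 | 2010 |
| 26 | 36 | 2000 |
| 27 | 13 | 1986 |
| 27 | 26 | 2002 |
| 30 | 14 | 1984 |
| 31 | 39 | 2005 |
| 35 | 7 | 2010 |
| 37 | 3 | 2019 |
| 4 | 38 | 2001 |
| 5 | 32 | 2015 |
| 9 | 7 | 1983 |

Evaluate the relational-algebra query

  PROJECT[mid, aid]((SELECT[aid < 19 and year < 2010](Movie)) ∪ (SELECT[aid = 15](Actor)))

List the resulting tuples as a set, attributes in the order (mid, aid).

{(1, 12), (25, 15), (34, 10), (6, 4)}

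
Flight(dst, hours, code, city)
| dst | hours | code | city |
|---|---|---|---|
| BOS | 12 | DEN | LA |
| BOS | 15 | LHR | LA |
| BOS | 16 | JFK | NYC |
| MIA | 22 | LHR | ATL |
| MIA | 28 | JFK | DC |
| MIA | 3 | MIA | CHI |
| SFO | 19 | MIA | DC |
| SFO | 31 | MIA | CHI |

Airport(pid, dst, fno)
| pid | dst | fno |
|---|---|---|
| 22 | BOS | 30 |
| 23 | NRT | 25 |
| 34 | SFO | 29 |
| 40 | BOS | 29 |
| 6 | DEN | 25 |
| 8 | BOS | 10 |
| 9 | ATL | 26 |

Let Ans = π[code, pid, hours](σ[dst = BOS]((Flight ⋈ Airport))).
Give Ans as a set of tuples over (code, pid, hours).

{(DEN, 22, 12), (DEN, 40, 12), (DEN, 8, 12), (JFK, 22, 16), (JFK, 40, 16), (JFK, 8, 16), (LHR, 22, 15), (LHR, 40, 15), (LHR, 8, 15)}

Joining Flight and Airport on dst yields {(BOS, 12, DEN, LA, 22, 30), (BOS, 12, DEN, LA, 40, 29), (BOS, 12, DEN, LA, 8, 10), (BOS, 15, LHR, LA, 22, 30), (BOS, 15, LHR, LA, 40, 29), (BOS, 15, LHR, LA, 8, 10), (BOS, 16, JFK, NYC, 22, 30), (BOS, 16, JFK, NYC, 40, 29), (BOS, 16, JFK, NYC, 8, 10), (SFO, 19, MIA, DC, 34, 29), (SFO, 31, MIA, CHI, 34, 29)}.
Filtering on dst = BOS leaves {(BOS, 12, DEN, LA, 22, 30), (BOS, 12, DEN, LA, 40, 29), (BOS, 12, DEN, LA, 8, 10), (BOS, 15, LHR, LA, 22, 30), (BOS, 15, LHR, LA, 40, 29), (BOS, 15, LHR, LA, 8, 10), (BOS, 16, JFK, NYC, 22, 30), (BOS, 16, JFK, NYC, 40, 29), (BOS, 16, JFK, NYC, 8, 10)}.
Projecting to code, pid, hours: {(DEN, 22, 12), (DEN, 40, 12), (DEN, 8, 12), (JFK, 22, 16), (JFK, 40, 16), (JFK, 8, 16), (LHR, 22, 15), (LHR, 40, 15), (LHR, 8, 15)}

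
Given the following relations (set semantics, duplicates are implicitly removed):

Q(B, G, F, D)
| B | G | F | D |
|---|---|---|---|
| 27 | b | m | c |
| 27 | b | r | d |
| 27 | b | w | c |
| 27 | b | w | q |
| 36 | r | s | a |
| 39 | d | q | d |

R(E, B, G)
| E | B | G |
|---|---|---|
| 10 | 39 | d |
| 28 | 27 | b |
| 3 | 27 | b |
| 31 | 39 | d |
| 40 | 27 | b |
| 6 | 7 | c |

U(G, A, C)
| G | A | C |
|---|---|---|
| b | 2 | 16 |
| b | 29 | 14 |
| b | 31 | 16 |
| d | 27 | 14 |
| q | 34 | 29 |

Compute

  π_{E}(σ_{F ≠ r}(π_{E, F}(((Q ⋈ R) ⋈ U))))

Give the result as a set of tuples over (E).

{10, 28, 3, 31, 40}

Joining Q and R on B, G yields {(27, b, m, c, 28), (27, b, m, c, 3), (27, b, m, c, 40), (27, b, r, d, 28), (27, b, r, d, 3), (27, b, r, d, 40), (27, b, w, c, 28), (27, b, w, c, 3), (27, b, w, c, 40), (27, b, w, q, 28), (27, b, w, q, 3), (27, b, w, q, 40), (39, d, q, d, 10), (39, d, q, d, 31)}.
Joining (Q ⋈ R) and U on G yields {(27, b, m, c, 28, 2, 16), (27, b, m, c, 28, 29, 14), (27, b, m, c, 28, 31, 16), (27, b, m, c, 3, 2, 16), (27, b, m, c, 3, 29, 14), (27, b, m, c, 3, 31, 16), (27, b, m, c, 40, 2, 16), (27, b, m, c, 40, 29, 14), (27, b, m, c, 40, 31, 16), (27, b, r, d, 28, 2, 16), (27, b, r, d, 28, 29, 14), (27, b, r, d, 28, 31, 16), (27, b, r, d, 3, 2, 16), (27, b, r, d, 3, 29, 14), (27, b, r, d, 3, 31, 16), (27, b, r, d, 40, 2, 16), (27, b, r, d, 40, 29, 14), (27, b, r, d, 40, 31, 16), (27, b, w, c, 28, 2, 16), (27, b, w, c, 28, 29, 14), (27, b, w, c, 28, 31, 16), (27, b, w, c, 3, 2, 16), (27, b, w, c, 3, 29, 14), (27, b, w, c, 3, 31, 16), (27, b, w, c, 40, 2, 16), (27, b, w, c, 40, 29, 14), (27, b, w, c, 40, 31, 16), (27, b, w, q, 28, 2, 16), (27, b, w, q, 28, 29, 14), (27, b, w, q, 28, 31, 16), (27, b, w, q, 3, 2, 16), (27, b, w, q, 3, 29, 14), (27, b, w, q, 3, 31, 16), (27, b, w, q, 40, 2, 16), (27, b, w, q, 40, 29, 14), (27, b, w, q, 40, 31, 16), (39, d, q, d, 10, 27, 14), (39, d, q, d, 31, 27, 14)}.
π_{E, F} gives {(10, q), (28, m), (28, r), (28, w), (3, m), (3, r), (3, w), (31, q), (40, m), (40, r), (40, w)} (27 duplicate(s) eliminated).
Filtering on F ≠ r leaves {(10, q), (28, m), (28, w), (3, m), (3, w), (31, q), (40, m), (40, w)}.
π_{E} gives {10, 28, 3, 31, 40} (3 duplicate(s) eliminated).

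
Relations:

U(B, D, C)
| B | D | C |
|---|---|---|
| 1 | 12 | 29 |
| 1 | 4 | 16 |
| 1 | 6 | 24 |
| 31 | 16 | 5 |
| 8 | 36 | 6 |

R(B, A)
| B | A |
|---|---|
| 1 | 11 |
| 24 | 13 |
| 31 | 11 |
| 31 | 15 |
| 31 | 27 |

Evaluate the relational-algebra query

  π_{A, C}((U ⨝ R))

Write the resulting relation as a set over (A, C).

{(11, 16), (11, 24), (11, 29), (11, 5), (15, 5), (27, 5)}

Joining U and R on B yields {(1, 12, 29, 11), (1, 4, 16, 11), (1, 6, 24, 11), (31, 16, 5, 11), (31, 16, 5, 15), (31, 16, 5, 27)}.
π[A, C]: project onto (A, C) → {(11, 16), (11, 24), (11, 29), (11, 5), (15, 5), (27, 5)}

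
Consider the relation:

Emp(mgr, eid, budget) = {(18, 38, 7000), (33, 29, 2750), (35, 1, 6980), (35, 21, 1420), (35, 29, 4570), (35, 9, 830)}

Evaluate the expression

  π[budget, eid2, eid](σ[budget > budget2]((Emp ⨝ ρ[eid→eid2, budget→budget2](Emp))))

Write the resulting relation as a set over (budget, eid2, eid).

{(1420, 9, 21), (4570, 21, 29), (4570, 9, 29), (6980, 21, 1), (6980, 29, 1), (6980, 9, 1)}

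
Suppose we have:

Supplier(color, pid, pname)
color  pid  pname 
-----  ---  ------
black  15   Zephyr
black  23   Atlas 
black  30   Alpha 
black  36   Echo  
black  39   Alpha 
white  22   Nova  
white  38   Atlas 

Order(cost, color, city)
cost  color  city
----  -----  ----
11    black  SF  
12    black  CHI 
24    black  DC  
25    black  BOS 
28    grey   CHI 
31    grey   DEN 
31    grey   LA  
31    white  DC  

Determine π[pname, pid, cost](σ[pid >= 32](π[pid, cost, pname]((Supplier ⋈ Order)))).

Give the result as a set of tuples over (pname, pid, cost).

Supplier ⋈ Order (natural join on color): {(black, 15, Zephyr, 11, SF), (black, 15, Zephyr, 12, CHI), (black, 15, Zephyr, 24, DC), (black, 15, Zephyr, 25, BOS), (black, 23, Atlas, 11, SF), (black, 23, Atlas, 12, CHI), (black, 23, Atlas, 24, DC), (black, 23, Atlas, 25, BOS), (black, 30, Alpha, 11, SF), (black, 30, Alpha, 12, CHI), (black, 30, Alpha, 24, DC), (black, 30, Alpha, 25, BOS), (black, 36, Echo, 11, SF), (black, 36, Echo, 12, CHI), (black, 36, Echo, 24, DC), (black, 36, Echo, 25, BOS), (black, 39, Alpha, 11, SF), (black, 39, Alpha, 12, CHI), (black, 39, Alpha, 24, DC), (black, 39, Alpha, 25, BOS), (white, 22, Nova, 31, DC), (white, 38, Atlas, 31, DC)}
π_{pid, cost, pname} gives {(15, 11, Zephyr), (15, 12, Zephyr), (15, 24, Zephyr), (15, 25, Zephyr), (22, 31, Nova), (23, 11, Atlas), (23, 12, Atlas), (23, 24, Atlas), (23, 25, Atlas), (30, 11, Alpha), (30, 12, Alpha), (30, 24, Alpha), (30, 25, Alpha), (36, 11, Echo), (36, 12, Echo), (36, 24, Echo), (36, 25, Echo), (38, 31, Atlas), (39, 11, Alpha), (39, 12, Alpha), (39, 24, Alpha), (39, 25, Alpha)}.
Selection pid >= 32: {(36, 11, Echo), (36, 12, Echo), (36, 24, Echo), (36, 25, Echo), (38, 31, Atlas), (39, 11, Alpha), (39, 12, Alpha), (39, 24, Alpha), (39, 25, Alpha)}
π_{pname, pid, cost} gives {(Alpha, 39, 11), (Alpha, 39, 12), (Alpha, 39, 24), (Alpha, 39, 25), (Atlas, 38, 31), (Echo, 36, 11), (Echo, 36, 12), (Echo, 36, 24), (Echo, 36, 25)}.

{(Alpha, 39, 11), (Alpha, 39, 12), (Alpha, 39, 24), (Alpha, 39, 25), (Atlas, 38, 31), (Echo, 36, 11), (Echo, 36, 12), (Echo, 36, 24), (Echo, 36, 25)}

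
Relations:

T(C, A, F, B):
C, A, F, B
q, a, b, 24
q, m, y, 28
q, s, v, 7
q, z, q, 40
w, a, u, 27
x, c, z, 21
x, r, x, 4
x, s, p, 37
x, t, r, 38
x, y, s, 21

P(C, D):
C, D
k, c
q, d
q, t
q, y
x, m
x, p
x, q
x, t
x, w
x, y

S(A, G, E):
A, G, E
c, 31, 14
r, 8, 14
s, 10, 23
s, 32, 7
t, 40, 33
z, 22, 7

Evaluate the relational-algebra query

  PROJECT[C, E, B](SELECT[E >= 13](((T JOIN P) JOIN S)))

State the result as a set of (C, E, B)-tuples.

Natural join on C: {(q, a, b, 24, d), (q, a, b, 24, t), (q, a, b, 24, y), (q, m, y, 28, d), (q, m, y, 28, t), (q, m, y, 28, y), (q, s, v, 7, d), (q, s, v, 7, t), (q, s, v, 7, y), (q, z, q, 40, d), (q, z, q, 40, t), (q, z, q, 40, y), (x, c, z, 21, m), (x, c, z, 21, p), (x, c, z, 21, q), (x, c, z, 21, t), (x, c, z, 21, w), (x, c, z, 21, y), (x, r, x, 4, m), (x, r, x, 4, p), (x, r, x, 4, q), (x, r, x, 4, t), (x, r, x, 4, w), (x, r, x, 4, y), (x, s, p, 37, m), (x, s, p, 37, p), (x, s, p, 37, q), (x, s, p, 37, t), (x, s, p, 37, w), (x, s, p, 37, y), (x, t, r, 38, m), (x, t, r, 38, p), (x, t, r, 38, q), (x, t, r, 38, t), (x, t, r, 38, w), (x, t, r, 38, y), (x, y, s, 21, m), (x, y, s, 21, p), (x, y, s, 21, q), (x, y, s, 21, t), (x, y, s, 21, w), (x, y, s, 21, y)}
Natural join on A: {(q, s, v, 7, d, 10, 23), (q, s, v, 7, d, 32, 7), (q, s, v, 7, t, 10, 23), (q, s, v, 7, t, 32, 7), (q, s, v, 7, y, 10, 23), (q, s, v, 7, y, 32, 7), (q, z, q, 40, d, 22, 7), (q, z, q, 40, t, 22, 7), (q, z, q, 40, y, 22, 7), (x, c, z, 21, m, 31, 14), (x, c, z, 21, p, 31, 14), (x, c, z, 21, q, 31, 14), (x, c, z, 21, t, 31, 14), (x, c, z, 21, w, 31, 14), (x, c, z, 21, y, 31, 14), (x, r, x, 4, m, 8, 14), (x, r, x, 4, p, 8, 14), (x, r, x, 4, q, 8, 14), (x, r, x, 4, t, 8, 14), (x, r, x, 4, w, 8, 14), (x, r, x, 4, y, 8, 14), (x, s, p, 37, m, 10, 23), (x, s, p, 37, m, 32, 7), (x, s, p, 37, p, 10, 23), (x, s, p, 37, p, 32, 7), (x, s, p, 37, q, 10, 23), (x, s, p, 37, q, 32, 7), (x, s, p, 37, t, 10, 23), (x, s, p, 37, t, 32, 7), (x, s, p, 37, w, 10, 23), (x, s, p, 37, w, 32, 7), (x, s, p, 37, y, 10, 23), (x, s, p, 37, y, 32, 7), (x, t, r, 38, m, 40, 33), (x, t, r, 38, p, 40, 33), (x, t, r, 38, q, 40, 33), (x, t, r, 38, t, 40, 33), (x, t, r, 38, w, 40, 33), (x, t, r, 38, y, 40, 33)}
Selection E >= 13: {(q, s, v, 7, d, 10, 23), (q, s, v, 7, t, 10, 23), (q, s, v, 7, y, 10, 23), (x, c, z, 21, m, 31, 14), (x, c, z, 21, p, 31, 14), (x, c, z, 21, q, 31, 14), (x, c, z, 21, t, 31, 14), (x, c, z, 21, w, 31, 14), (x, c, z, 21, y, 31, 14), (x, r, x, 4, m, 8, 14), (x, r, x, 4, p, 8, 14), (x, r, x, 4, q, 8, 14), (x, r, x, 4, t, 8, 14), (x, r, x, 4, w, 8, 14), (x, r, x, 4, y, 8, 14), (x, s, p, 37, m, 10, 23), (x, s, p, 37, p, 10, 23), (x, s, p, 37, q, 10, 23), (x, s, p, 37, t, 10, 23), (x, s, p, 37, w, 10, 23), (x, s, p, 37, y, 10, 23), (x, t, r, 38, m, 40, 33), (x, t, r, 38, p, 40, 33), (x, t, r, 38, q, 40, 33), (x, t, r, 38, t, 40, 33), (x, t, r, 38, w, 40, 33), (x, t, r, 38, y, 40, 33)}
π_{C, E, B} gives {(q, 23, 7), (x, 14, 21), (x, 14, 4), (x, 23, 37), (x, 33, 38)} (22 duplicate(s) eliminated).

{(q, 23, 7), (x, 14, 21), (x, 14, 4), (x, 23, 37), (x, 33, 38)}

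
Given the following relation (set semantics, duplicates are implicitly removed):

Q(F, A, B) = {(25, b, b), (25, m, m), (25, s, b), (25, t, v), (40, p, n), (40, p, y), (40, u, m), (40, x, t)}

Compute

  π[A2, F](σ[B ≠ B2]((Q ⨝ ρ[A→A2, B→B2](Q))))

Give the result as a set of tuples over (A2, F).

{(b, 25), (m, 25), (p, 40), (s, 25), (t, 25), (u, 40), (x, 40)}

ρ[A→A2, B→B2]: schema becomes (F, A2, B2); tuples unchanged.
Joining Q and ρ[A→A2, B→B2](Q) on F yields {(25, b, b, b, b), (25, b, b, m, m), (25, b, b, s, b), (25, b, b, t, v), (25, m, m, b, b), (25, m, m, m, m), (25, m, m, s, b), (25, m, m, t, v), (25, s, b, b, b), (25, s, b, m, m), (25, s, b, s, b), (25, s, b, t, v), (25, t, v, b, b), (25, t, v, m, m), (25, t, v, s, b), (25, t, v, t, v), (40, p, n, p, n), (40, p, n, p, y), (40, p, n, u, m), (40, p, n, x, t), (40, p, y, p, n), (40, p, y, p, y), (40, p, y, u, m), (40, p, y, x, t), (40, u, m, p, n), (40, u, m, p, y), (40, u, m, u, m), (40, u, m, x, t), (40, x, t, p, n), (40, x, t, p, y), (40, x, t, u, m), (40, x, t, x, t)}.
Apply σ_{B ≠ B2}; surviving tuples: {(25, b, b, m, m), (25, b, b, t, v), (25, m, m, b, b), (25, m, m, s, b), (25, m, m, t, v), (25, s, b, m, m), (25, s, b, t, v), (25, t, v, b, b), (25, t, v, m, m), (25, t, v, s, b), (40, p, n, p, y), (40, p, n, u, m), (40, p, n, x, t), (40, p, y, p, n), (40, p, y, u, m), (40, p, y, x, t), (40, u, m, p, n), (40, u, m, p, y), (40, u, m, x, t), (40, x, t, p, n), (40, x, t, p, y), (40, x, t, u, m)}
π[A2, F]: project onto (A2, F) (15 duplicate(s) eliminated) → {(b, 25), (m, 25), (p, 40), (s, 25), (t, 25), (u, 40), (x, 40)}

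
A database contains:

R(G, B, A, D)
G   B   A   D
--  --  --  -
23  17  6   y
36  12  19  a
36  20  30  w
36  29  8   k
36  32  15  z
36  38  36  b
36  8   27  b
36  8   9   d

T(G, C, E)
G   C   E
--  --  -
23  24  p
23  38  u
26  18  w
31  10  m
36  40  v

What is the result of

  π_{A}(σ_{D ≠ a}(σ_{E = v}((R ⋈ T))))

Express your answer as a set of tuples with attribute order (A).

{15, 27, 30, 36, 8, 9}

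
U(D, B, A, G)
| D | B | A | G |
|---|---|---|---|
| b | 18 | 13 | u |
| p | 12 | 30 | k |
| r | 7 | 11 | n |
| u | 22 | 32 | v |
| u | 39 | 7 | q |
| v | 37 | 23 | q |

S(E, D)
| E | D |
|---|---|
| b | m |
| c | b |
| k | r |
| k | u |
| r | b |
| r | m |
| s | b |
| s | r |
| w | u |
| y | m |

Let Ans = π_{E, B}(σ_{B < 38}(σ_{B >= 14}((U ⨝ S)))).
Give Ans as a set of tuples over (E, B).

{(c, 18), (k, 22), (r, 18), (s, 18), (w, 22)}

Natural join on D: {(b, 18, 13, u, c), (b, 18, 13, u, r), (b, 18, 13, u, s), (r, 7, 11, n, k), (r, 7, 11, n, s), (u, 22, 32, v, k), (u, 22, 32, v, w), (u, 39, 7, q, k), (u, 39, 7, q, w)}
Filtering on B >= 14 leaves {(b, 18, 13, u, c), (b, 18, 13, u, r), (b, 18, 13, u, s), (u, 22, 32, v, k), (u, 22, 32, v, w), (u, 39, 7, q, k), (u, 39, 7, q, w)}.
Filtering on B < 38 leaves {(b, 18, 13, u, c), (b, 18, 13, u, r), (b, 18, 13, u, s), (u, 22, 32, v, k), (u, 22, 32, v, w)}.
π[E, B]: project onto (E, B) → {(c, 18), (k, 22), (r, 18), (s, 18), (w, 22)}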